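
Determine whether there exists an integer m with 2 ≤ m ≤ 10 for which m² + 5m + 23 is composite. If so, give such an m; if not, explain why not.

The values for m = 2, 3, …, 10 are 37, 47, 59, 73, 89, 107, 127, 149, 173, and each of these is prime.
So no value in the range makes the expression composite.

There is no such integer m in that range.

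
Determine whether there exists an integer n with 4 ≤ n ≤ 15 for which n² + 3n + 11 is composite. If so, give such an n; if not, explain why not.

n = 13

At n = 13: 13² + 3·13 + 11 = 219 = 3·73, which is composite.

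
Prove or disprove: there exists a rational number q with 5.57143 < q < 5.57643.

q = 184/33

Look for a denominator N such that an integer falls strictly between N·5.57143 and N·5.57643. N = 33 works: 33·5.57143 = 183.85719 < 184 < 184.02219 = 33·5.57643.
Dividing back, 5.57143 < 184/33 < 5.57643, and 184/33 is rational.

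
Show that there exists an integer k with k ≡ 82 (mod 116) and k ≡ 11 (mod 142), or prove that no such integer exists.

There is no such integer.

Reduce both congruences modulo 2, which divides 116 and 142: they say k ≡ 82 (mod 2) and k ≡ 11 (mod 2).
But 82 mod 2 = 0 while 11 mod 2 = 1, a contradiction.
So no integer satisfies both congruences.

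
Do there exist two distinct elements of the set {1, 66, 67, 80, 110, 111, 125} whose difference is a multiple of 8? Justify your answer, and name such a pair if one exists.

Reduce each element modulo 8: 1↦1, 66↦2, 67↦3, 80↦0, 110↦6, 111↦7, 125↦5.
These 7 residues are pairwise different, hence no difference of two elements is divisible by 8.

No, no such pair exists.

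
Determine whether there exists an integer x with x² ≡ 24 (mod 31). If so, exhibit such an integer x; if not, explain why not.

Apply Euler's criterion with the prime 31: 24 is a quadratic residue iff 24^15 ≡ 1 (mod 31), and a non-residue iff it is ≡ −1.
Squaring successively (mod 31): 24^2 = 576 ≡ 18; 24^4 ≡ 18² = 324 ≡ 14; 24^8 ≡ 14² = 196 ≡ 10.
Since 15 = 8 + 4 + 2 + 1, 24^15 ≡ 10 · 14 · 18 · 24; multiplying out mod 31: 10·14 = 140 ≡ 16, then 16·18 = 288 ≡ 9, then 9·24 = 216 ≡ 30. Thus 24^15 ≡ 30 ≡ −1 (mod 31).
By Euler's criterion 24 is a quadratic non-residue mod 31: no x satisfies x² ≡ 24 (mod 31).

There is no such integer.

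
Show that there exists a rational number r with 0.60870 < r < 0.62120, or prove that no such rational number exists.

r = 8/13

Scale by 13: the interval becomes (7.91310, 8.07560), which contains the integer 8.
So r = 8/13 works: it is a ratio of integers, and dividing 13·0.60870 < 8 < 13·0.62120 through by 13 gives 0.60870 < 8/13 < 0.62120.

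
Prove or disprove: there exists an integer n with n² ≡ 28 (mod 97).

Apply Euler's criterion with the prime 97: 28 is a quadratic residue iff 28^48 ≡ 1 (mod 97), and a non-residue iff it is ≡ −1.
Repeated squaring mod 97: 28^2 = 784 ≡ 8; 28^4 ≡ 8² = 64 ≡ 64; 28^8 ≡ 64² = 4096 ≡ 22; 28^16 ≡ 22² = 484 ≡ 96; 28^32 ≡ 96² = 9216 ≡ 1.
Since 48 = 32 + 16, 28^48 ≡ 1 · 96; multiplying out mod 97: 1·96 = 96 ≡ 96. Thus 28^48 ≡ 96 ≡ −1 (mod 97).
The value −1 means 28 is a non-residue modulo 97, so n² ≡ 28 (mod 97) is impossible.

No, no such integer exists.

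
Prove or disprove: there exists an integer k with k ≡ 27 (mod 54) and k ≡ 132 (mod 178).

Both moduli are multiples of 2 = gcd(54, 178), so any solution would satisfy k ≡ 27 and k ≡ 132 modulo 2 simultaneously.
But 27 mod 2 = 1 while 132 mod 2 = 0, a contradiction.
So no integer satisfies both congruences.

There is no such integer.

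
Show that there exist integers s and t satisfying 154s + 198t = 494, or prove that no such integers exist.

No, no such integers exist.

gcd(154, 198) = 22, so every integer of the form 154s + 198t is a multiple of 22.
But 494 = 22·22 + 10, so 22 ∤ 494.
Hence no integers s, t satisfy the equation.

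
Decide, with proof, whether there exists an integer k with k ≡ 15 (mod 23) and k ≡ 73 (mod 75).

k = 1648

Since 23 and 75 share no common factor, CRT says the pair of congruences has a solution (unique mod 1725).
Any solution of the first congruence is k = 15 + 23t; substituting into the second, 23t ≡ 73 − 15 ≡ 58 (mod 75).
Since 23·62 = 1426 = 19·75 + 1, the inverse of 23 mod 75 is 62.
Therefore t ≡ 62·58 = 3596 ≡ 71 (mod 75).
Taking t = 71 gives k = 15 + 23·71 = 1648.
Indeed 1648 ≡ 15 (mod 23) and 1648 ≡ 73 (mod 75).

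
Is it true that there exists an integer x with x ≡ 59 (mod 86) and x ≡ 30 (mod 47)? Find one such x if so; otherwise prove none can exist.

x = 2897

Since 86 and 47 share no common factor, CRT says the pair of congruences has a solution (unique mod 4042).
Any solution of the first congruence is x = 59 + 86t; substituting into the second, 86t ≡ 30 − 59 ≡ 18 (mod 47).
86 ≡ 39 (mod 47), so this reads 39t ≡ 18 (mod 47). Invert 39 mod 47 by the Euclidean algorithm: 47 = 1·39 + 8, 39 = 4·8 + 7, 8 = 1·7 + 1, 7 = 7·1 + 0; back-substituting, 1 = 8 − 1·7 = 8 − (39 − 4·8) = −39 + 5·8 = −39 + 5·(47 − 1·39) = 5·47 − 6·39. Hence 39·(-6) ≡ 1, so 39⁻¹ ≡ -6 ≡ 41 (mod 47).
Multiplying by 41: t ≡ 41·18 = 738 ≡ 33 (mod 47).
Taking t = 33 gives x = 59 + 86·33 = 2897.
Check: 2897 mod 86 = 59, 2897 mod 47 = 30. ✓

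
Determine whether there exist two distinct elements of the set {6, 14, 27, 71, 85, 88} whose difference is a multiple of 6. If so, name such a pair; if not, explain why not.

No, no such pair exists.

Reduce each element modulo 6: 6↦0, 14↦2, 27↦3, 71↦5, 85↦1, 88↦4.
No residue repeats among the 6 elements, so no pair has difference ≡ 0 (mod 6).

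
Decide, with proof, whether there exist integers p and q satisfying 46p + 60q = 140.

p = 20, q = -13

gcd(46, 60) = 2, and 2 divides 140, so integer solutions exist.
Dividing through by 2 reduces the equation to 23p + 30q = 70.
Euclidean algorithm: 30 = 1·23 + 7, 23 = 3·7 + 2, 7 = 3·2 + 1, 2 = 2·1 + 0.
Back-substituting, 1 = 7 − 3·2 = 7 − 3·(23 − 3·7) = −3·23 + 10·7 = −3·23 + 10·(30 − 1·23) = 10·30 − 13·23; that is, 23·(-13) + 30·10 = 1.
Multiplying through by 70: p = (-13)·70 = -910, q = 10·70 = 700 is a solution.
Shifting by a multiple of (30, −23) keeps it a solution: p = -910 + 31·30 = 20, q = 700 − 31·23 = -13.
Check: 46·20 + 60·(-13) = 920 − 780 = 140. ✓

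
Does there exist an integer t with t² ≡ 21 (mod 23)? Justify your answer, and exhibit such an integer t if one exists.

No such integer exists.

23 is prime, so by Euler's criterion 21 is a square mod 23 iff 21^((23−1)/2) = 21^11 ≡ 1 (mod 23).
Squaring successively (mod 23): 21^2 = 441 ≡ 4; 21^4 ≡ 4² = 16 ≡ 16; 21^8 ≡ 16² = 256 ≡ 3.
Since 11 = 8 + 2 + 1, 21^11 ≡ 3 · 4 · 21; multiplying out mod 23: 3·4 = 12 ≡ 12, then 12·21 = 252 ≡ 22. Thus 21^11 ≡ 22 ≡ −1 (mod 23).
The value −1 means 21 is a non-residue modulo 23, so t² ≡ 21 (mod 23) is impossible.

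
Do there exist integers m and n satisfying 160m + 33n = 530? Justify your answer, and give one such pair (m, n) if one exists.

Since gcd(160, 33) = 1, every integer is an integer combination of 160 and 33.
Run the Euclidean algorithm on 160 and 33: 160 = 4·33 + 28, 33 = 1·28 + 5, 28 = 5·5 + 3, 5 = 1·3 + 2, 3 = 1·2 + 1, 2 = 2·1 + 0.
Back-substituting, 1 = 3 − 1·2 = 3 − (5 − 1·3) = −5 + 2·3 = −5 + 2·(28 − 5·5) = 2·28 − 11·5 = 2·28 − 11·(33 − 1·28) = −11·33 + 13·28 = −11·33 + 13·(160 − 4·33) = 13·160 − 63·33; that is, 160·13 + 33·(-63) = 1.
Multiplying through by 530: m = 13·530 = 6890, n = (-63)·530 = -33390 is a solution.
Subtracting 208·33 from m and adding 208·160 to n gives the tidier solution (26, -110).
Indeed 160·26 + 33·(-110) = 4160 − 3630 = 530.

m = 26, n = -110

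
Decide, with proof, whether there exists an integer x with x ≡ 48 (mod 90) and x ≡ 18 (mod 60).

The moduli are not coprime: gcd(90, 60) = 30. Compatibility requires 30 ∣ (18 − 48) = -30, which holds, so solutions exist.
List candidates x ≡ 48 (mod 90): 48, 138. Modulo 60 these are 48, 18; 138 gives 18 as required.
Indeed 138 ≡ 48 (mod 90) and 138 ≡ 18 (mod 60).

x = 138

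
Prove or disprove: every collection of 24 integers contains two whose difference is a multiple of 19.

True.

There are exactly 19 possible remainders on division by 19.
Placing 24 integers into 19 classes, some class receives at least two — say a and b.
Their difference a − b is then a multiple of 19.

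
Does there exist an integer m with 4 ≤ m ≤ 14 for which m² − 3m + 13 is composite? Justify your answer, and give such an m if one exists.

At m = 12: 12² − 3·12 + 13 = 121 = 11·11, which is composite.

m = 12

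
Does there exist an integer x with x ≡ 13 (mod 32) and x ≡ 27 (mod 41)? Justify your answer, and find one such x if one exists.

gcd(32, 41) = 1, so the Chinese Remainder Theorem guarantees exactly one residue class mod 1312 satisfying both.
Any solution of the first congruence is x = 13 + 32t; substituting into the second, 32t ≡ 27 − 13 ≡ 14 (mod 41).
Note 32·9 = 288 ≡ 1 (mod 41) (as 288 − 1 = 7·41), so 32⁻¹ ≡ 9.
Therefore t ≡ 9·14 = 126 ≡ 3 (mod 41).
Taking t = 3 gives x = 13 + 32·3 = 109.
Indeed 109 ≡ 13 (mod 32) and 109 ≡ 27 (mod 41).

x = 109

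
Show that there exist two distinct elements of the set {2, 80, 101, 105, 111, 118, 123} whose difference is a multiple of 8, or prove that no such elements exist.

No, no such pair exists.

Reduce each element modulo 8: 2↦2, 80↦0, 101↦5, 105↦1, 111↦7, 118↦6, 123↦3.
No residue repeats among the 7 elements, so no pair has difference ≡ 0 (mod 8).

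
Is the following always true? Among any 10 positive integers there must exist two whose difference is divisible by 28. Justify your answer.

Consider the 10 integers 133, 134, …, 142. They lie in distinct residue classes modulo 28, since 10 ≤ 28.
The differences between them range over 1, …, 9, none of which is divisible by 28.

No, the set {133, 134, 135, 136, 137, 138, 139, 140, 141, 142} is a counterexample.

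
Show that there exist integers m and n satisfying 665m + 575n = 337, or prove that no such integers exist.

No such integers exist.

gcd(665, 575) = 5, so every integer of the form 665m + 575n is a multiple of 5.
However 337 leaves remainder 2 on division by 5.
So the equation is unsolvable over ℤ.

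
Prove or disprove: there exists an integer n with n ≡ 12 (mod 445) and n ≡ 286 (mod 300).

No, no such integer exists.

Both moduli are multiples of 5 = gcd(445, 300), so any solution would satisfy n ≡ 12 and n ≡ 286 modulo 5 simultaneously.
However 12 ≡ 2 and 286 ≡ 1 (mod 5), and 2 ≠ 1.
Hence the system has no solution.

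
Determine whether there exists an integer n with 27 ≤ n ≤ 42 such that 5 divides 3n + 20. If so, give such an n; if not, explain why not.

For n = 27, 28, 29 the values 101, 104, 107 are not multiples of 5. n = 30 works, since 3·30 + 20 = 110 = 22·5.

n = 30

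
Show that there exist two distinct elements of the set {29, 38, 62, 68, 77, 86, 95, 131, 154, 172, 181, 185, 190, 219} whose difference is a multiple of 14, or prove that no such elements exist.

Reduce each element modulo 14: 29↦1, 38↦10, 62↦6, 68↦12, 77↦7, 86↦2, 95↦11, 131↦5, 154↦0, 172↦4, 181↦13, 185↦3, 190↦8, 219↦9.
No residue repeats among the 14 elements, so no pair has difference ≡ 0 (mod 14).

No such pair exists.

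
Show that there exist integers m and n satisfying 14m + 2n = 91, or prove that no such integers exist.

Any value of 14m + 2n is a multiple of gcd(14, 2) = 2.
However 91 leaves remainder 1 on division by 2.
Therefore 14m + 2n = 91 has no solution in integers.

There are no such integers.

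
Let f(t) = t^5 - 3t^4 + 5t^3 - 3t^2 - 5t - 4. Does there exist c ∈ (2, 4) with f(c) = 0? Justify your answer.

f(2) = -2 and f(4) = 504, which have opposite signs.
f is continuous everywhere (it is a polynomial), in particular on [2, 4].
By the Intermediate Value Theorem f must vanish at some point of (2, 4).

Such a root exists.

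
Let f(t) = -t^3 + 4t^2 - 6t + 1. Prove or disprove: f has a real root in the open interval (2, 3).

No.

Evaluate at the endpoints: f(2) = -3, f(3) = -8 — same sign (negative).
f'(t) = -3t^2 + 8t - 6 has discriminant 8² − 4·(-3)·(-6) = -8 < 0, so f' has no real roots and is negative for every real t.
Hence f is strictly decreasing on ℝ, and in particular on [2, 3]. A strictly monotone function with same-sign endpoint values stays negative on the whole interval, so f has no zero in (2, 3).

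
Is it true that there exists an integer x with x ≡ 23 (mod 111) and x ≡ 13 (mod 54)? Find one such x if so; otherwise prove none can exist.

No, no such integer exists.

Reduce both congruences modulo 3, which divides 111 and 54: they say x ≡ 23 (mod 3) and x ≡ 13 (mod 3).
But 23 mod 3 = 2 while 13 mod 3 = 1, a contradiction.
Hence the system has no solution.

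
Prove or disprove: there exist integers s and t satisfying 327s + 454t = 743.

Since gcd(327, 454) = 1, every integer is an integer combination of 327 and 454.
Euclidean algorithm: 454 = 1·327 + 127, 327 = 2·127 + 73, 127 = 1·73 + 54, 73 = 1·54 + 19, 54 = 2·19 + 16, 19 = 1·16 + 3, 16 = 5·3 + 1, 3 = 3·1 + 0.
Working back up the chain: 1 = 16 − 5·3 = 16 − 5·(19 − 1·16) = −5·19 + 6·16 = −5·19 + 6·(54 − 2·19) = 6·54 − 17·19 = 6·54 − 17·(73 − 1·54) = −17·73 + 23·54 = −17·73 + 23·(127 − 1·73) = 23·127 − 40·73 = 23·127 − 40·(327 − 2·127) = −40·327 + 103·127 = −40·327 + 103·(454 − 1·327) = 103·454 − 143·327. So 327·(-143) + 454·103 = 1.
Times 743: 327·(-106249) + 454·76529 = 743, so (-106249, 76529) solves it.
Adding 235·454 to s and subtracting 235·327 from t gives the tidier solution (441, -316).
Indeed 327·441 + 454·(-316) = 144207 − 143464 = 743.

s = 441, t = -316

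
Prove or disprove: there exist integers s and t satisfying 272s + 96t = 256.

gcd(272, 96) = 16, and 16 divides 256, so integer solutions exist.
Dividing through by 16 reduces the equation to 17s + 6t = 16.
Run the Euclidean algorithm on 17 and 6: 17 = 2·6 + 5, 6 = 1·5 + 1, 5 = 5·1 + 0.
Working back up the chain: 1 = 6 − 1·5 = 6 − (17 − 2·6) = −17 + 3·6. So 17·(-1) + 6·3 = 1.
Scaling by 16 gives the particular solution (s, t) = (-16, 48).
Shifting by a multiple of (6, −17) keeps it a solution: s = -16 + 3·6 = 2, t = 48 − 3·17 = -3.
Indeed 272·2 + 96·(-3) = 544 − 288 = 256.

s = 2, t = -3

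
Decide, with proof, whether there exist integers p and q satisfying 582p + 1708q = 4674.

p = 369, q = -123

gcd(582, 1708) = 2, and 2 divides 4674, so integer solutions exist.
Dividing through by 2 reduces the equation to 291p + 854q = 2337.
Dividing repeatedly: 854 = 2·291 + 272, 291 = 1·272 + 19, 272 = 14·19 + 6, 19 = 3·6 + 1, 6 = 6·1 + 0.
Working back up the chain: 1 = 19 − 3·6 = 19 − 3·(272 − 14·19) = −3·272 + 43·19 = −3·272 + 43·(291 − 1·272) = 43·291 − 46·272 = 43·291 − 46·(854 − 2·291) = −46·854 + 135·291. So 291·135 + 854·(-46) = 1.
Scaling by 2337 gives the particular solution (p, q) = (315495, -107502).
The general solution is p = 315495 + 854k, q = -107502 − 291k; taking k = -369 gives the smaller pair p = 369, q = -123.
Indeed 582·369 + 1708·(-123) = 214758 − 210084 = 4674.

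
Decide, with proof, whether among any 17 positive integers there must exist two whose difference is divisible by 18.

No; for instance {85, 86, 87, 88, 89, 90, 91, 92, 93, 94, 95, 96, 97, 98, 99, 100, 101} is a counterexample.

Try 17 consecutive integers, 85, 86, …, 101. Their remainders mod 18 are 13, 14, 15, 16, 17, 0, 1, 2, 3, 4, 5, 6, 7, 8, 9, 10, 11 — pairwise different, as any 17 ≤ 18 consecutive integers have distinct residues.
No two share a residue, so no pair has difference divisible by 18; the claim fails for this set.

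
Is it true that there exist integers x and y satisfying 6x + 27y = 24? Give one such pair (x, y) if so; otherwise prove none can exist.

gcd(6, 27) = 3, and 3 divides 24, so integer solutions exist.
Dividing through by 3 reduces the equation to 2x + 9y = 8.
Euclidean algorithm: 9 = 4·2 + 1, 2 = 2·1 + 0.
Working back up the chain: 1 = 9 − 4·2. So 2·(-4) + 9·1 = 1.
Multiplying through by 8: x = (-4)·8 = -32, y = 1·8 = 8 is a solution.
Shifting by a multiple of (9, −2) keeps it a solution: x = -32 + 4·9 = 4, y = 8 − 4·2 = 0.
Check: 6·4 + 27·0 = 24 + 0 = 24. ✓

x = 4, y = 0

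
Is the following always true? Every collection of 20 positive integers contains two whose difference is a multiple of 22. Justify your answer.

No; for instance {58, 59, 60, 61, 62, 63, 64, 65, 66, 67, 68, 69, 70, 71, 72, 73, 74, 75, 76, 77} is a counterexample.

Consider the 20 integers 58, 59, …, 77. They lie in distinct residue classes modulo 22, since 20 ≤ 22.
The differences between them range over 1, …, 19, none of which is divisible by 22.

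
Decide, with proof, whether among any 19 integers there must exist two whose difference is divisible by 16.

True.

Partition the integers by their residue mod 16; there are 16 classes.
Since 19 > 16, two of the 19 integers must share a residue class by the pigeonhole principle; call them a and b.
Then a ≡ b (mod 16), i.e. 16 ∣ (a − b).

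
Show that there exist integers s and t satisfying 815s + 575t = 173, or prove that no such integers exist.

Any value of 815s + 575t is a multiple of gcd(815, 575) = 5.
However 173 leaves remainder 3 on division by 5.
Therefore 815s + 575t = 173 has no solution in integers.

There are no such integers.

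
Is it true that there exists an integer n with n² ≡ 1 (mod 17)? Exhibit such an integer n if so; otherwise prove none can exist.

n = 16

Take n = 16. Then 16² = 256 = 15·17 + 1, so 16² ≡ 1 (mod 17).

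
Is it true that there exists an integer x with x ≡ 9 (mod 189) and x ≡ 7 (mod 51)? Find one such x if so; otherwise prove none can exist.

No such integer exists.

Reduce both congruences modulo 3, which divides 189 and 51: they say x ≡ 9 (mod 3) and x ≡ 7 (mod 3).
But 9 mod 3 = 0 while 7 mod 3 = 1, a contradiction.
Hence the system has no solution.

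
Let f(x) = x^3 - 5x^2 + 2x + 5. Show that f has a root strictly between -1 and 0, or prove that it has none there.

Such a root exists.

f(-1) = -3 and f(0) = 5, which have opposite signs.
As a polynomial, f is continuous on every closed interval.
By the Intermediate Value Theorem, f takes the value 0 somewhere in the open interval.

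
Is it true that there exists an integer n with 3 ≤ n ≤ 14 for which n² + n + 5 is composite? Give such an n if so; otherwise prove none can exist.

At n = 13: 13² + 13 + 5 = 187 = 11·17, which is composite.

n = 13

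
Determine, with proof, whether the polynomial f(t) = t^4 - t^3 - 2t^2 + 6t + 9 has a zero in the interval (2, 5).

f(2) = 21 and f(5) = 489, both positive, so a sign-change argument is unavailable; we show f keeps this sign on the whole interval.
Substitute t = 2 + u, where 0 < u < 3 on the interval. Expanding, f(2 + u) = u^4 + 7u^3 + 16u^2 + 18u + 21.
The nonzero coefficients here are all positive, so for u > 0 every term is positive (or zero), and the constant term 21 is strictly positive.
So f is strictly positive on (2, 5); no root exists in the interval.

No such root exists.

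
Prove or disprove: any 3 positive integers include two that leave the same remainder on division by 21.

No, the set {25, 26, 27} is a counterexample.

Take the 3 consecutive integers 25, 26, 27: their residues mod 21 are all distinct because 3 ≤ 21.
Hence this collection has no pair with equal remainders mod 21, disproving the claim.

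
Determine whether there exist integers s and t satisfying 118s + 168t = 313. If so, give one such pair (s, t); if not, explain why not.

gcd(118, 168) = 2, so every integer of the form 118s + 168t is a multiple of 2.
However 313 leaves remainder 1 on division by 2.
Hence no integers s, t satisfy the equation.

No, no such integers exist.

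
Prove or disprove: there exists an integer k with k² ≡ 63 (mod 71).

No such integer exists.

Apply Euler's criterion with the prime 71: 63 is a quadratic residue iff 63^35 ≡ 1 (mod 71), and a non-residue iff it is ≡ −1.
Repeated squaring mod 71: 63^2 = 3969 ≡ 64; 63^4 ≡ 64² = 4096 ≡ 49; 63^8 ≡ 49² = 2401 ≡ 58; 63^16 ≡ 58² = 3364 ≡ 27; 63^32 ≡ 27² = 729 ≡ 19.
Since 35 = 32 + 2 + 1, 63^35 ≡ 19 · 64 · 63; multiplying out mod 71: 19·64 = 1216 ≡ 9, then 9·63 = 567 ≡ 70. Thus 63^35 ≡ 70 ≡ −1 (mod 71).
The value −1 means 63 is a non-residue modulo 71, so k² ≡ 63 (mod 71) is impossible.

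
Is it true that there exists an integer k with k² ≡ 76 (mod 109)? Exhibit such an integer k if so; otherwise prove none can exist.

Apply Euler's criterion with the prime 109: 76 is a quadratic residue iff 76^54 ≡ 1 (mod 109), and a non-residue iff it is ≡ −1.
Repeated squaring mod 109: 76^2 = 5776 ≡ 108; 76^4 ≡ 108² = 11664 ≡ 1; 76^8 ≡ 1² = 1 ≡ 1; 76^16 ≡ 1² = 1 ≡ 1; 76^32 ≡ 1² = 1 ≡ 1.
Since 54 = 32 + 16 + 4 + 2, 76^54 ≡ 1 · 1 · 1 · 108; multiplying out mod 109: 1·1 = 1 ≡ 1, then 1·1 = 1 ≡ 1, then 1·108 = 108 ≡ 108. Thus 76^54 ≡ 108 ≡ −1 (mod 109).
The value −1 means 76 is a non-residue modulo 109, so k² ≡ 76 (mod 109) is impossible.

No such integer exists.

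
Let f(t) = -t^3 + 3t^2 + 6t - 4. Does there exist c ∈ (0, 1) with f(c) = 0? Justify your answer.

Yes, f has a root in the interval.

f(0) = -4 and f(1) = 4, which have opposite signs.
Since f is a polynomial it is continuous on [0, 1].
By the Intermediate Value Theorem, f takes the value 0 somewhere in the open interval.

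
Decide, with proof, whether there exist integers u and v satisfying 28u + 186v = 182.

Every value of 28u + 186v is a multiple of gcd(28, 186) = 2; since 2 ∣ 182, solutions exist.
Dividing through by 2 reduces the equation to 14u + 93v = 91.
Dividing repeatedly: 93 = 6·14 + 9, 14 = 1·9 + 5, 9 = 1·5 + 4, 5 = 1·4 + 1, 4 = 4·1 + 0.
Working back up the chain: 1 = 5 − 1·4 = 5 − (9 − 1·5) = −9 + 2·5 = −9 + 2·(14 − 1·9) = 2·14 − 3·9 = 2·14 − 3·(93 − 6·14) = −3·93 + 20·14. So 14·20 + 93·(-3) = 1.
Scaling by 91 gives the particular solution (u, v) = (1820, -273).
The general solution is u = 1820 + 93k, v = -273 − 14k; taking k = -19 gives the smaller pair u = 53, v = -7.
Check: 28·53 + 186·(-7) = 1484 − 1302 = 182. ✓

u = 53, v = -7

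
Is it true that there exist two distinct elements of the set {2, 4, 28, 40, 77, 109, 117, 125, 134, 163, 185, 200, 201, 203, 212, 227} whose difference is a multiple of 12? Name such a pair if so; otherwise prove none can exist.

Yes: 2 and 134.

Reduce each element mod 12: 2↦2, 4↦4, 28↦4, 40↦4, 77↦5, 109↦1, 117↦9, 125↦5, 134↦2, 163↦7, 185↦5, 200↦8, 201↦9, 203↦11, 212↦8, 227↦11. The residue 2 repeats (at 2 and 134), and 134 − 2 = 132 = 11·12.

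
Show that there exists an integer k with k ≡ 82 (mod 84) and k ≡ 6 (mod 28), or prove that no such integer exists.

Both moduli are multiples of 28 = gcd(84, 28), so any solution would satisfy k ≡ 82 and k ≡ 6 modulo 28 simultaneously.
These are incompatible: 82 − 6 = 76 is not divisible by 28.
Therefore no such k exists.

No, no such integer exists.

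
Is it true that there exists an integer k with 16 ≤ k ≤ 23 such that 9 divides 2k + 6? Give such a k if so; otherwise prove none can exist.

No such integer k in that range exists.

At k = 16, 2·16 + 6 = 38 ≡ 2 (mod 9), and each step in k adds 2, giving residues 2, 4, 6, 8, 1, 3, 5, 7 for k = 16, 17, …, 23.
None is 0, so 9 never divides 2k + 6 on this range.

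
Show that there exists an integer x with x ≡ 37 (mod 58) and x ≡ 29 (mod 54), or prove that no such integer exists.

The moduli are not coprime: gcd(58, 54) = 2. Compatibility requires 2 ∣ (29 − 37) = -8, which holds, so solutions exist.
Put x = 37 + 58t, so we need 58t ≡ 46 (mod 54), equivalently (divide by 2) 29t ≡ 23 (mod 27).
29 ≡ 2 (mod 27), so this reads 2t ≡ 23 (mod 27). Since 2·14 = 28 = 1·27 + 1, the inverse of 2 mod 27 is 14.
Therefore t ≡ 14·23 = 322 ≡ 25 (mod 27).
Then x = 37 + 58·25 = 1487.
Indeed 1487 ≡ 37 (mod 58) and 1487 ≡ 29 (mod 54).

x = 1487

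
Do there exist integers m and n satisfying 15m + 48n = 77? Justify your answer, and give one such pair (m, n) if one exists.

Both 15 and 48 are divisible by gcd(15, 48) = 3, hence so is any combination 15m + 48n.
However 77 leaves remainder 2 on division by 3.
So the equation is unsolvable over ℤ.

There are no such integers.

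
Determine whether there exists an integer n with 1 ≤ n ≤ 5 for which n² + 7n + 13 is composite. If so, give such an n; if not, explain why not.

n = 4

At n = 4: 4² + 7·4 + 13 = 57 = 3·19, which is composite.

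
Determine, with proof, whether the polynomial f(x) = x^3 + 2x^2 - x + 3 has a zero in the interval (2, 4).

The endpoint values f(2) = 17 and f(4) = 95 are both positive. Claim: f(x) > 0 for every x in (2, 4).
Substitute x = 2 + u, where 0 < u < 2 on the interval. Expanding, f(2 + u) = u^3 + 8u^2 + 19u + 17.
All 4 nonzero coefficients of this polynomial in u are positive; hence for u > 0 the value is a sum of positive terms (the constant 17 among them).
So f is strictly positive on (2, 4); no root exists in the interval.

f has no root in that interval.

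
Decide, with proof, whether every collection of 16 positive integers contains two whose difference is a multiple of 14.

Partition the integers by their residue mod 14; there are 14 classes.
With 16 integers and only 14 classes, the pigeonhole principle forces two of them, say a and b, into the same class.
Equal remainders mean a − b ≡ 0 (mod 14), so 14 divides their difference.

Yes.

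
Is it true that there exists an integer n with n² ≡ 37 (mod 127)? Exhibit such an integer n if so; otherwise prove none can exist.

n = 52 works: 52² = 2704, and 2704 − 37 = 2667 = 21·127.

n = 52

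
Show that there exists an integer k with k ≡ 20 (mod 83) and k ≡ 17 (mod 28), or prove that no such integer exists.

Since 83 and 28 share no common factor, CRT says the pair of congruences has a solution (unique mod 2324).
Write k = 20 + 83t and require 20 + 83t ≡ 17 (mod 28), i.e. 83t ≡ 25 (mod 28).
83 ≡ 27 (mod 28), so this reads 27t ≡ 25 (mod 28). Note 27·27 = 729 ≡ 1 (mod 28) (as 729 − 1 = 26·28), so 27⁻¹ ≡ 27.
Multiplying by 27: t ≡ 27·25 = 675 ≡ 3 (mod 28).
With t = 3: k = 20 + 83·3 = 269.
Check: 269 mod 83 = 20, 269 mod 28 = 17. ✓

k = 269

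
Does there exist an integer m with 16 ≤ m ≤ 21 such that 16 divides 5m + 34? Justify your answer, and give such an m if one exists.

At m = 16, 5·16 + 34 = 114 ≡ 2 (mod 16), and each step in m adds 5, giving residues 2, 7, 12, 1, 6, 11 for m = 16, 17, …, 21.
The residue 0 does not occur, so no m in [16, 21] makes 5m + 34 a multiple of 16.

No, no such integer m in that range exists.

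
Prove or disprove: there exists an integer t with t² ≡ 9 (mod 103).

t = 100 works: 100² = 10000, and 10000 − 9 = 9991 = 97·103.

t = 100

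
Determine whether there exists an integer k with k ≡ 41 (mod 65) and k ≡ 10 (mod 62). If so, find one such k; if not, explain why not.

Since 65 and 62 share no common factor, CRT says the pair of congruences has a solution (unique mod 4030).
Any solution of the first congruence is k = 41 + 65t; substituting into the second, 65t ≡ 10 − 41 ≡ 31 (mod 62).
65 ≡ 3 (mod 62), so this reads 3t ≡ 31 (mod 62). Note 3·21 = 63 ≡ 1 (mod 62) (as 63 − 1 = 1·62), so 3⁻¹ ≡ 21.
Therefore t ≡ 21·31 = 651 ≡ 31 (mod 62).
Taking t = 31 gives k = 41 + 65·31 = 2056.
Check: 2056 mod 65 = 41, 2056 mod 62 = 10. ✓

k = 2056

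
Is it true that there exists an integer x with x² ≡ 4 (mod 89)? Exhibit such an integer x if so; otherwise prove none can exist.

x = 87

Take x = 87. Then 87² = 7569 = 85·89 + 4, so 87² ≡ 4 (mod 89).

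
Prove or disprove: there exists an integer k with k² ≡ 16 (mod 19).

Take k = 4. Then 4² = 16, and since 0 ≤ 16 < 19 this is already reduced: 4² ≡ 16 (mod 19).

k = 4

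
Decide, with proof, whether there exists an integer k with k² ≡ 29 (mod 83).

k = 19

k = 19 works: 19² = 361, and 361 − 29 = 332 = 4·83.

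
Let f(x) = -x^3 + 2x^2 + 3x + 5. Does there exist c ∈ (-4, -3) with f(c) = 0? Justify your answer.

No.

The endpoint values f(-4) = 89 and f(-3) = 41 are both positive. Claim: f(x) > 0 for every x in (-4, -3).
Substitute x = -3 − u, where 0 < u < 1 on the interval. Expanding, f(-3 − u) = u^3 + 11u^2 + 36u + 41.
All 4 nonzero coefficients of this polynomial in u are positive; hence for u > 0 the value is a sum of positive terms (the constant 41 among them).
Therefore f(x) > 0 throughout (-4, -3), and f has no zero there.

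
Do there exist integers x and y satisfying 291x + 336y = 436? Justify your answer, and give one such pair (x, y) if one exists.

No, no such integers exist.

Both 291 and 336 are divisible by gcd(291, 336) = 3, hence so is any combination 291x + 336y.
However 436 leaves remainder 1 on division by 3.
Therefore 291x + 336y = 436 has no solution in integers.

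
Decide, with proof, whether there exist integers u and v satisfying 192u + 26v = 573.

No such integers exist.

Any value of 192u + 26v is a multiple of gcd(192, 26) = 2.
But 573 = 2·286 + 1, so 2 ∤ 573.
Hence no integers u, v satisfy the equation.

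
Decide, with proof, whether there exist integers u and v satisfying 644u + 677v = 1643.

644 and 677 are coprime, so 644u + 677v ranges over all of ℤ.
Run the Euclidean algorithm on 677 and 644: 677 = 1·644 + 33, 644 = 19·33 + 17, 33 = 1·17 + 16, 17 = 1·16 + 1, 16 = 16·1 + 0.
Back-substituting, 1 = 17 − 1·16 = 17 − (33 − 1·17) = −33 + 2·17 = −33 + 2·(644 − 19·33) = 2·644 − 39·33 = 2·644 − 39·(677 − 1·644) = −39·677 + 41·644; that is, 644·41 + 677·(-39) = 1.
Times 1643: 644·67363 + 677·(-64077) = 1643, so (67363, -64077) solves it.
Shifting by a multiple of (677, −644) keeps it a solution: u = 67363 − 99·677 = 340, v = -64077 + 99·644 = -321.
Indeed 644·340 + 677·(-321) = 218960 − 217317 = 1643.

u = 340, v = -321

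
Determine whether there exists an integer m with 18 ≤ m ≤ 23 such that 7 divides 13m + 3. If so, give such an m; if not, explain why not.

No such integer m in that range exists.

The values of 13m + 3 for m = 18, 19, …, 23 are 237, 250, 263, 276, 289, 302; reduced mod 7 these are 6, 5, 4, 3, 2, 1.
The residue 0 does not occur, so no m in [18, 23] makes 13m + 3 a multiple of 7.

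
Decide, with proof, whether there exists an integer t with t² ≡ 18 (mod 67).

No such integer exists.

67 is prime, so by Euler's criterion 18 is a square mod 67 iff 18^((67−1)/2) = 18^33 ≡ 1 (mod 67).
Squaring successively (mod 67): 18^2 = 324 ≡ 56; 18^4 ≡ 56² = 3136 ≡ 54; 18^8 ≡ 54² = 2916 ≡ 35; 18^16 ≡ 35² = 1225 ≡ 19; 18^32 ≡ 19² = 361 ≡ 26.
Since 33 = 32 + 1, 18^33 ≡ 26 · 18; multiplying out mod 67: 26·18 = 468 ≡ 66. Thus 18^33 ≡ 66 ≡ −1 (mod 67).
By Euler's criterion 18 is a quadratic non-residue mod 67: no t satisfies t² ≡ 18 (mod 67).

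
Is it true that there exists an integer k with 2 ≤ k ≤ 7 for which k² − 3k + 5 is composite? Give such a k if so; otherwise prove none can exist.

k = 7

At k = 7: 7² − 3·7 + 5 = 33 = 3·11, which is composite.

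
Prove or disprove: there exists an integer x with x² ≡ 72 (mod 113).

x = 80 works: 80² = 6400, and 6400 − 72 = 6328 = 56·113.

x = 80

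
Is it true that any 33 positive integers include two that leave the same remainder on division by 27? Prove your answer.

True.

Partition the integers by their residue mod 27; there are 27 classes.
Placing 33 integers into 27 classes, some class receives at least two — say a and b.
That is, a and b leave the same remainder on division by 27, as claimed.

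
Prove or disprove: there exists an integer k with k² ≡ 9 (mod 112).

k = 109

Take k = 109. Then 109² = 11881 = 106·112 + 9, so 109² ≡ 9 (mod 112).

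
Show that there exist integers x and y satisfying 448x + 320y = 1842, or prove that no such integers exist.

Both 448 and 320 are divisible by gcd(448, 320) = 64, hence so is any combination 448x + 320y.
However 1842 leaves remainder 50 on division by 64.
Therefore 448x + 320y = 1842 has no solution in integers.

No, no such integers exist.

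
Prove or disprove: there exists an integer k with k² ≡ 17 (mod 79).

No such integer exists.

79 is prime, so by Euler's criterion 17 is a square mod 79 iff 17^((79−1)/2) = 17^39 ≡ 1 (mod 79).
Squaring successively (mod 79): 17^2 = 289 ≡ 52; 17^4 ≡ 52² = 2704 ≡ 18; 17^8 ≡ 18² = 324 ≡ 8; 17^16 ≡ 8² = 64 ≡ 64; 17^32 ≡ 64² = 4096 ≡ 67.
Since 39 = 32 + 4 + 2 + 1, 17^39 ≡ 67 · 18 · 52 · 17; multiplying out mod 79: 67·18 = 1206 ≡ 21, then 21·52 = 1092 ≡ 65, then 65·17 = 1105 ≡ 78. Thus 17^39 ≡ 78 ≡ −1 (mod 79).
The value −1 means 17 is a non-residue modulo 79, so k² ≡ 17 (mod 79) is impossible.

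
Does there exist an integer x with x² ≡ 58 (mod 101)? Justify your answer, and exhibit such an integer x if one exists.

x = 82

x = 82 works: 82² = 6724, and 6724 − 58 = 6666 = 66·101.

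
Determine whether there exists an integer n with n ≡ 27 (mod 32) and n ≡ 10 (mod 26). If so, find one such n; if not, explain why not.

No, no such integer exists.

Both moduli are multiples of 2 = gcd(32, 26), so any solution would satisfy n ≡ 27 and n ≡ 10 modulo 2 simultaneously.
These are incompatible: 27 − 10 = 17 is not divisible by 2.
So no integer satisfies both congruences.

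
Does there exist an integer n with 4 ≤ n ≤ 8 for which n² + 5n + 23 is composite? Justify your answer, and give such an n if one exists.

There is no such integer n in that range.

The values for n = 4, 5, …, 8 are 59, 73, 89, 107, 127, and each of these is prime.
So no value in the range makes the expression composite.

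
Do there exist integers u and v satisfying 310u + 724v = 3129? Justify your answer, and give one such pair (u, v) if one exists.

No, no such integers exist.

gcd(310, 724) = 2, so every integer of the form 310u + 724v is a multiple of 2.
But 3129 = 2·1564 + 1, so 2 ∤ 3129.
Hence no integers u, v satisfy the equation.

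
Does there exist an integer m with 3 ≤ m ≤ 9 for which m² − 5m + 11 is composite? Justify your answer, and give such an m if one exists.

At m = 7: 7² − 5·7 + 11 = 25 = 5·5, which is composite.

m = 7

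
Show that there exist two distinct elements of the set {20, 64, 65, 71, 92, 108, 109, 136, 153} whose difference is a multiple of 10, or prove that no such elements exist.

There is no such pair.

Reduce each element modulo 10: 20↦0, 64↦4, 65↦5, 71↦1, 92↦2, 108↦8, 109↦9, 136↦6, 153↦3.
These 9 residues are pairwise different, hence no difference of two elements is divisible by 10.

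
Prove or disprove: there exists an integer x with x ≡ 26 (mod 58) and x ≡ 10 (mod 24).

The moduli are not coprime: gcd(58, 24) = 2. Compatibility requires 2 ∣ (10 − 26) = -16, which holds, so solutions exist.
Put x = 26 + 58t, so we need 58t ≡ 8 (mod 24), equivalently (divide by 2) 29t ≡ 4 (mod 12).
29 ≡ 5 (mod 12), so this reads 5t ≡ 4 (mod 12). Invert 5 mod 12 by the Euclidean algorithm: 12 = 2·5 + 2, 5 = 2·2 + 1, 2 = 2·1 + 0; back-substituting, 1 = 5 − 2·2 = 5 − 2·(12 − 2·5) = −2·12 + 5·5. Hence 5·5 ≡ 1, so 5⁻¹ ≡ 5 (mod 12).
Therefore t ≡ 5·4 = 20 ≡ 8 (mod 12).
Then x = 26 + 58·8 = 490.
Indeed 490 ≡ 26 (mod 58) and 490 ≡ 10 (mod 24).

x = 490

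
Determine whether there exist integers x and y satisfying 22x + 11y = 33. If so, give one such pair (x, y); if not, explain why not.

Every value of 22x + 11y is a multiple of gcd(22, 11) = 11; since 11 ∣ 33, solutions exist.
Dividing through by 11 reduces the equation to 2x + 1y = 3.
With a unit coefficient on y, (x, y) = (0, 3) is an immediate solution.
Check: 22·0 + 11·3 = 0 + 33 = 33. ✓

x = 0, y = 3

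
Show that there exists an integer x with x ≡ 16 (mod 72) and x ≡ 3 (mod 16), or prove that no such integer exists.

No such integer exists.

gcd(72, 16) = 8. If x ≡ 16 (mod 72) and x ≡ 3 (mod 16), then x ≡ 16 (mod 8) and x ≡ 3 (mod 8).
But 16 mod 8 = 0 while 3 mod 8 = 3, a contradiction.
Therefore no such x exists.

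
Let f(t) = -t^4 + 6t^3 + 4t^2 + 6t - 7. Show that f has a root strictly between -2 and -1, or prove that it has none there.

f(-2) = -67 and f(-1) = -16, both negative, so a sign-change argument is unavailable; we show f keeps this sign on the whole interval.
Substitute t = -1 − u, where 0 < u < 1 on the interval. Expanding, f(-1 − u) = -u^4 - 10u^3 - 20u^2 - 20u - 16.
The nonzero coefficients here are all negative, so for u > 0 every term is negative (or zero), and the constant term -16 is strictly negative.
So f is strictly negative on (-2, -1); no root exists in the interval.

No such root exists.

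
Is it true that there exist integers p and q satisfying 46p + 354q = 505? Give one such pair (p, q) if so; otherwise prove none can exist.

Both 46 and 354 are divisible by gcd(46, 354) = 2, hence so is any combination 46p + 354q.
But 505 = 2·252 + 1, so 2 ∤ 505.
Therefore 46p + 354q = 505 has no solution in integers.

No, no such integers exist.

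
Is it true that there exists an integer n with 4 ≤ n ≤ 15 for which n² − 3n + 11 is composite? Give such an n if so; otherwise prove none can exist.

n = 8

At n = 8: 8² − 3·8 + 11 = 51 = 3·17, which is composite.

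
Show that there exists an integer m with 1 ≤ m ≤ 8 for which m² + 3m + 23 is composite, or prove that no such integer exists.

m = 7

At m = 7: 7² + 3·7 + 23 = 93 = 3·31, which is composite.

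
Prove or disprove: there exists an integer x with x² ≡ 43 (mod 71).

Take x = 16. Then 16² = 256 = 3·71 + 43, so 16² ≡ 43 (mod 71).

x = 16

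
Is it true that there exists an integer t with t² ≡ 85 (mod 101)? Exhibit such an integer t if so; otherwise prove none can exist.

t = 40

t = 40 works: 40² = 1600, and 1600 − 85 = 1515 = 15·101.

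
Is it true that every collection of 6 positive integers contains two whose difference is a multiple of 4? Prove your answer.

Partition the integers by their residue mod 4; there are 4 classes.
Since 6 > 4, two of the 6 integers must share a residue class by the pigeonhole principle; call them a and b.
Equal remainders mean a − b ≡ 0 (mod 4), so 4 divides their difference.

True.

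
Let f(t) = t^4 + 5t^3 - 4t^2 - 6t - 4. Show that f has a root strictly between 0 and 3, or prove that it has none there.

Such a root exists.

f(0) = -4 and f(3) = 158, which have opposite signs.
Since f is a polynomial it is continuous on [0, 3].
By the Intermediate Value Theorem, f takes the value 0 somewhere in the open interval.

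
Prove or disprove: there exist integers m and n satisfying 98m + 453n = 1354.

98 and 453 are coprime, so 98m + 453n ranges over all of ℤ.
Dividing repeatedly: 453 = 4·98 + 61, 98 = 1·61 + 37, 61 = 1·37 + 24, 37 = 1·24 + 13, 24 = 1·13 + 11, 13 = 1·11 + 2, 11 = 5·2 + 1, 2 = 2·1 + 0.
Back-substituting, 1 = 11 − 5·2 = 11 − 5·(13 − 1·11) = −5·13 + 6·11 = −5·13 + 6·(24 − 1·13) = 6·24 − 11·13 = 6·24 − 11·(37 − 1·24) = −11·37 + 17·24 = −11·37 + 17·(61 − 1·37) = 17·61 − 28·37 = 17·61 − 28·(98 − 1·61) = −28·98 + 45·61 = −28·98 + 45·(453 − 4·98) = 45·453 − 208·98; that is, 98·(-208) + 453·45 = 1.
Multiplying through by 1354: m = (-208)·1354 = -281632, n = 45·1354 = 60930 is a solution.
The general solution is m = -281632 + 453k, n = 60930 − 98k; taking k = 622 gives the smaller pair m = 134, n = -26.
Check: 98·134 + 453·(-26) = 13132 − 11778 = 1354. ✓

m = 134, n = -26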